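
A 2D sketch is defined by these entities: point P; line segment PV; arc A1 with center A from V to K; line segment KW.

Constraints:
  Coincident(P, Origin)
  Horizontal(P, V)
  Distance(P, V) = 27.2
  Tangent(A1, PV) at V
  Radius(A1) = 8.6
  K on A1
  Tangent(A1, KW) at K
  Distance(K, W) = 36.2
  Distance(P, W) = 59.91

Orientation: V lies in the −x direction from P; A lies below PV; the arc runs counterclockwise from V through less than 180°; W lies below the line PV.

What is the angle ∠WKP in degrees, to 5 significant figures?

111.29°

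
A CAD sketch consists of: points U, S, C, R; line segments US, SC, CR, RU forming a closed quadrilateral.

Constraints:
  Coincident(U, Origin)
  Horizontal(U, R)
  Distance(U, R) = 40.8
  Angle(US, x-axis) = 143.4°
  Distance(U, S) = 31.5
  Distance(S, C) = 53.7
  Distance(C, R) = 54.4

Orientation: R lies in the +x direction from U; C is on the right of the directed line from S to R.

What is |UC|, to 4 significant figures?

30.88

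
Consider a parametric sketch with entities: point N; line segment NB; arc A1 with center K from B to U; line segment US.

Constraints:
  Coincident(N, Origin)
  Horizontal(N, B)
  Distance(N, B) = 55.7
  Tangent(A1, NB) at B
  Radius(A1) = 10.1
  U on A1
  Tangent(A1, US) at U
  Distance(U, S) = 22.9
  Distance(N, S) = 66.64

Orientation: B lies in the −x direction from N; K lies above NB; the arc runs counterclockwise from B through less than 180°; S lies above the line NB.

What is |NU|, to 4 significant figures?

48.83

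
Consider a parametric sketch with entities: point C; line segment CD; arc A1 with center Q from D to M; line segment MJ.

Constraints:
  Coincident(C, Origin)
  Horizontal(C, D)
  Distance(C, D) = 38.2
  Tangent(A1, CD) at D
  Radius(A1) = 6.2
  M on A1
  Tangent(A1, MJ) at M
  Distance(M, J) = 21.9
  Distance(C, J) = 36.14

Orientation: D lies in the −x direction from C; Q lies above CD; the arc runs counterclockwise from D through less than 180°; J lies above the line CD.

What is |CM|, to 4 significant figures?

32.57

Checks: |QM| = 6.200 ✓; ∠(QM, MJ) = 90.00° ✓; |MJ| = 21.90 ✓; |CJ| = 36.14 ✓.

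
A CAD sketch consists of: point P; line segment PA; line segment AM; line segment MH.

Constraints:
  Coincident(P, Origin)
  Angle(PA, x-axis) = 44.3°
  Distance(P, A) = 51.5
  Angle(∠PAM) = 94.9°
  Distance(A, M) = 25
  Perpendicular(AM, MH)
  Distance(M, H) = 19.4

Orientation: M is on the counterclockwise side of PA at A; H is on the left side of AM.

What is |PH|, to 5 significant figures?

43.390

P is at the origin; PA runs at 44.3° with length 51.5, so A = 51.5·(cos 44.3°, sin 44.3°) = (36.858, 35.968). ∠PAM = 94.9°, so AM runs at 44.3° + (180° − 94.9°) = 129.40° from the x-axis; with |AM| = 25.0, M = A + 25.0·(cos 129.40°, sin 129.40°) = (20.990, 55.287). AM ⟂ MH; with |MH| = 19.4 on the left of AM, H = M + 19.4·(-0.77273, -0.63473) = (5.9989, 42.973). Then |PH| = |H − P| = 43.390.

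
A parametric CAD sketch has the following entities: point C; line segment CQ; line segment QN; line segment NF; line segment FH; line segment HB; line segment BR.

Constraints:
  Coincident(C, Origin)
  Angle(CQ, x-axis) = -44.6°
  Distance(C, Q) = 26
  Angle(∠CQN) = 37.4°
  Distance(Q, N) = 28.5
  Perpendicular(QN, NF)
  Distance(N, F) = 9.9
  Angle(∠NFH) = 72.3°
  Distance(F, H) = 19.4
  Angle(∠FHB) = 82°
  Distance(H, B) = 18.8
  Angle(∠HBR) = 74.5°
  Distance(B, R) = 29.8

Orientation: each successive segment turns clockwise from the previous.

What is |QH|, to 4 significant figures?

10.79

C is at the origin; CQ runs at -44.6° with length 26.0, so Q = (18.51, -18.26). ∠CQN = 37.4° gives QN at 172.8° from the x-axis; with |QN| = 28.5, N = (-9.763, -14.68). QN is perpendicular to NF, so NF runs at 82.80°; with |NF| = 9.9, F = (-8.522, -4.862). ∠NFH = 72.3° gives FH at -24.90° from the x-axis; with |FH| = 19.4, H = (9.075, -13.03). Then |QH| = |H − Q| = 10.79.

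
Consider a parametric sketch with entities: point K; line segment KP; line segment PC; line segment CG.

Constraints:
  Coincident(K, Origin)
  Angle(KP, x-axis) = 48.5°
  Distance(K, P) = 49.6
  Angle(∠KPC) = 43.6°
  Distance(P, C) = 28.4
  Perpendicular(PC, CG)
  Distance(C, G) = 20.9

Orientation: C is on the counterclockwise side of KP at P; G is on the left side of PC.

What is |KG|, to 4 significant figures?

15.28

K is at the origin; KP runs at 48.5° with length 49.6, so P = 49.6·(cos 48.5°, sin 48.5°) = (32.87, 37.15). ∠KPC = 43.6°, so PC runs at 48.5° + (180° − 43.6°) = 184.9° from the x-axis; with |PC| = 28.4, C = P + 28.4·(cos 184.9°, sin 184.9°) = (4.570, 34.72). The perpendicularity gives CG at right angles to PC; with |CG| = 20.9 on the left of PC, G = C + 20.9·(0.08542, -0.9963) = (6.355, 13.90). Then |KG| = |G − K| = 15.28.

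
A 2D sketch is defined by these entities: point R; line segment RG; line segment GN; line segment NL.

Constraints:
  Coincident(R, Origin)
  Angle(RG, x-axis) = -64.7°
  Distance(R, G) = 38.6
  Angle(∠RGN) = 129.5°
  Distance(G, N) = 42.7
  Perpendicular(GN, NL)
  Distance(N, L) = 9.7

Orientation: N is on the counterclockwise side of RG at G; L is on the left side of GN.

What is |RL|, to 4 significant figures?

70.19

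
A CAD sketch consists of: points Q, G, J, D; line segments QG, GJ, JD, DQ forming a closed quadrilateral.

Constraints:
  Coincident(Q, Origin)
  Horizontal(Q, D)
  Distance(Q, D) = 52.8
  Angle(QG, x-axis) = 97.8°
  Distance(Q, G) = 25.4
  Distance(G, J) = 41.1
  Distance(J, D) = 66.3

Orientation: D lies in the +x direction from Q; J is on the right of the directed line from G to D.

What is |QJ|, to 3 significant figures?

19.1

Checks: |GJ| = 41.10 ✓; |JD| = 66.30 ✓.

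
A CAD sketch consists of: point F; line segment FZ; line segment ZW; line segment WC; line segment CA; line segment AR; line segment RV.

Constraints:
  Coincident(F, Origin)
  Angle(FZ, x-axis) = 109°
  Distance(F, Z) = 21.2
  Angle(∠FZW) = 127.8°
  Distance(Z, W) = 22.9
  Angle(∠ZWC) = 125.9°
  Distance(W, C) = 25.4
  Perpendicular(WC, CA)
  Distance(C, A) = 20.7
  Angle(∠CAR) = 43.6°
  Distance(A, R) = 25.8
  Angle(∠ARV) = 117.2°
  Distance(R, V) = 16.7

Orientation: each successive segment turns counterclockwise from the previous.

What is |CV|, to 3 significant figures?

18.5

F is at the origin; FZ runs at 109.0° with length 21.2, so Z = (-6.90, 20.0). ∠FZW = 127.8° gives ZW at 161° from the x-axis; with |ZW| = 22.9, W = (-28.6, 27.4). ∠ZWC = 125.9° gives WC at -145° from the x-axis; with |WC| = 25.4, C = (-49.3, 12.7). WC ⟂ CA, so CA runs at -54.7°; with |CA| = 20.7, A = (-37.3, -4.15). ∠CAR = 43.6° gives AR at 81.7° from the x-axis; with |AR| = 25.8, R = (-33.6, 21.4). ∠ARV = 117.2° gives RV at 144° from the x-axis; with |RV| = 16.7, V = (-47.2, 31.1). Then |CV| = |V − C| = 18.5.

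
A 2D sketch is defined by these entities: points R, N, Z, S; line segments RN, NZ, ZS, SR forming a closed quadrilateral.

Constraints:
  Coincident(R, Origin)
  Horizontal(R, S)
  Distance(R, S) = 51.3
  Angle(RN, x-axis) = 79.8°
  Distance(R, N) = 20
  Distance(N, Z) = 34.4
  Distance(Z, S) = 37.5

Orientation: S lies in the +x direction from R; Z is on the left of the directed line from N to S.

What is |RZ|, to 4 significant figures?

48.57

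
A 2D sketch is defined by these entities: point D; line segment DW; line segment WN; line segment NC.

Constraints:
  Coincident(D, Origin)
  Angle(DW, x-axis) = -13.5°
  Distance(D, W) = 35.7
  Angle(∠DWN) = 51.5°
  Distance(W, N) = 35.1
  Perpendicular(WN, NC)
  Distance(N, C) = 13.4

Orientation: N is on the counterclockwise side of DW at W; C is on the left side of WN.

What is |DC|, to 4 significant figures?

19.42

D is at the origin; DW runs at -13.5° with length 35.7, so W = 35.7·(cos -13.5°, sin -13.5°) = (34.71, -8.334). ∠DWN = 51.5°, so WN runs at -13.5° + (180° − 51.5°) = 115.0° from the x-axis; with |WN| = 35.1, N = W + 35.1·(cos 115.0°, sin 115.0°) = (19.88, 23.48). The perpendicularity gives NC at right angles to WN; with |NC| = 13.4 on the left of WN, C = N + 13.4·(-0.9063, -0.4226) = (7.735, 17.81). Then |DC| = |C − D| = 19.42.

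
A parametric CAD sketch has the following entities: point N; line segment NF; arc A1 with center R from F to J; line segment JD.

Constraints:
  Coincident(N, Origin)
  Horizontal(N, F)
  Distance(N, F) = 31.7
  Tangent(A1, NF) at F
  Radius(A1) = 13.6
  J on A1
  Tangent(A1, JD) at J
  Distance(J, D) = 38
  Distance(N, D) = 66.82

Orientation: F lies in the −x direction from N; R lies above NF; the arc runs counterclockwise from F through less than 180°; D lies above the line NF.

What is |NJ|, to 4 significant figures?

29.14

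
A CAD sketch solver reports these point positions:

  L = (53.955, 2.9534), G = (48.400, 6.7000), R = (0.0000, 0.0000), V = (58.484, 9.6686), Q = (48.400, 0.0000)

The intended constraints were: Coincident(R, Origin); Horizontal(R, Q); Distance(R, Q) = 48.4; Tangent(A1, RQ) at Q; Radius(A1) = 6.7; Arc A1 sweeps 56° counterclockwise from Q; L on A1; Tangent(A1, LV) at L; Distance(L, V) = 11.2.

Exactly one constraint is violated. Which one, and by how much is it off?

Distance(L, V) = 11.2 — off by 3.10.

R = (0.00, 0.00) ✓; R.y = 0.00, Q.y = 0.00 ✓; |RQ| = 48.40 ✓; ∠(GQ, QR) = 90.00° ✓; |GQ| = 6.700 ✓; bearing(G→L) − bearing(G→Q) = 56.00° ✓; |GL| = 6.700 ✓; ∠(GL, LV) = 90.00° ✓; |LV| = 8.100 ✗.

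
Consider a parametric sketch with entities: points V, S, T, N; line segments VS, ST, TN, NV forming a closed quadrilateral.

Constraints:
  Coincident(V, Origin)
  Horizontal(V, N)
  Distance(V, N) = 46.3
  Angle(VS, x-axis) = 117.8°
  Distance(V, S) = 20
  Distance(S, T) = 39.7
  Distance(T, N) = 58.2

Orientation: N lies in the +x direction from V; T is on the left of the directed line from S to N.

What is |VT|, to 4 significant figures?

51.31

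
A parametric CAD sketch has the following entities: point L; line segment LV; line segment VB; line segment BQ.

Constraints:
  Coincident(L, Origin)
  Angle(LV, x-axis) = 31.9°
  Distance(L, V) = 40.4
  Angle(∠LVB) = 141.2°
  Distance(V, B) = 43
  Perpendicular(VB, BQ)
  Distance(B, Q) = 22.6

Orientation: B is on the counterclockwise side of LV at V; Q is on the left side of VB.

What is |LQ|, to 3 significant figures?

74.5

L is at the origin; LV runs at 31.9° with length 40.4, so V = 40.4·(cos 31.9°, sin 31.9°) = (34.3, 21.3). ∠LVB = 141.2°, so VB runs at 31.9° + (180° − 141.2°) = 70.7° from the x-axis; with |VB| = 43.0, B = V + 43.0·(cos 70.7°, sin 70.7°) = (48.5, 61.9). VB ⟂ BQ; with |BQ| = 22.6 on the left of VB, Q = B + 22.6·(-0.944, 0.331) = (27.2, 69.4). Then |LQ| = |Q − L| = 74.5.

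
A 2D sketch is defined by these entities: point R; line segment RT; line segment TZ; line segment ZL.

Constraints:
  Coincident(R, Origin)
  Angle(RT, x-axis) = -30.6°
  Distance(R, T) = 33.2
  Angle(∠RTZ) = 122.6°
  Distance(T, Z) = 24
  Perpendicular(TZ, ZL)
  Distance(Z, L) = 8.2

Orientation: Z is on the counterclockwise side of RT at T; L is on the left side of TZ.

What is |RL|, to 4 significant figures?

46.32

R is at the origin; RT runs at -30.6° with length 33.2, so T = 33.2·(cos -30.6°, sin -30.6°) = (28.58, -16.90). ∠RTZ = 122.6°, so TZ runs at -30.6° + (180° − 122.6°) = 26.80° from the x-axis; with |TZ| = 24.0, Z = T + 24.0·(cos 26.80°, sin 26.80°) = (50.00, -6.079). TZ ⟂ ZL; with |ZL| = 8.2 on the left of TZ, L = Z + 8.2·(-0.4509, 0.8926) = (46.30, 1.240). Then |RL| = |L − R| = 46.32.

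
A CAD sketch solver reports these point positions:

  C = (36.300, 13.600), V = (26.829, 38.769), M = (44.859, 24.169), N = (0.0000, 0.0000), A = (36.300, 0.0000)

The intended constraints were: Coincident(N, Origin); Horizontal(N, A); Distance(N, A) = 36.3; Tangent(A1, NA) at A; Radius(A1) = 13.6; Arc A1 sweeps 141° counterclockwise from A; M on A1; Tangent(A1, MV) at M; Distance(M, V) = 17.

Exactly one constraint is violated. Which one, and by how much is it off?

Distance(M, V) = 17 — off by 6.20.

N = (0.00, 0.00) ✓; N.y = 0.00, A.y = 0.00 ✓; |NA| = 36.30 ✓; ∠(CA, AN) = 90.00° ✓; |CA| = 13.60 ✓; bearing(C→M) − bearing(C→A) = 141.0° ✓; |CM| = 13.60 ✓; ∠(CM, MV) = 90.00° ✓; |MV| = 23.20 ✗.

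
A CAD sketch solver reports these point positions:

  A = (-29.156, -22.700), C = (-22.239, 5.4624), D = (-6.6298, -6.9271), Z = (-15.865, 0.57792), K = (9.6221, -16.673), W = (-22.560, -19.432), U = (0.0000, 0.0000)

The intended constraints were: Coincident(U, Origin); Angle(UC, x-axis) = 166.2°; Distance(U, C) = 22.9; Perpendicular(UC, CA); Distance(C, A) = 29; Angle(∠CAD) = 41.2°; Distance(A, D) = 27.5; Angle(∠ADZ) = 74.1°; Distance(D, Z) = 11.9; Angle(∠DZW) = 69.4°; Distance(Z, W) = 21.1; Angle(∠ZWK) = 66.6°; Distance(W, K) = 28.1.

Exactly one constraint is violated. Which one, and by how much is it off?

Distance(W, K) = 28.1 — off by 4.20.

U = (0.00, 0.00) ✓; UC at 166.2° ✓; |UC| = 22.90 ✓; ∠(UC, CA) = 90.00° ✓; |CA| = 29.00 ✓; ∠CAD = 41.20° ✓; |AD| = 27.50 ✓; ∠ADZ = 74.10° ✓; |DZ| = 11.90 ✓; ∠DZW = 69.40° ✓; |ZW| = 21.10 ✓; ∠ZWK = 66.60° ✓; |WK| = 32.30 ✗.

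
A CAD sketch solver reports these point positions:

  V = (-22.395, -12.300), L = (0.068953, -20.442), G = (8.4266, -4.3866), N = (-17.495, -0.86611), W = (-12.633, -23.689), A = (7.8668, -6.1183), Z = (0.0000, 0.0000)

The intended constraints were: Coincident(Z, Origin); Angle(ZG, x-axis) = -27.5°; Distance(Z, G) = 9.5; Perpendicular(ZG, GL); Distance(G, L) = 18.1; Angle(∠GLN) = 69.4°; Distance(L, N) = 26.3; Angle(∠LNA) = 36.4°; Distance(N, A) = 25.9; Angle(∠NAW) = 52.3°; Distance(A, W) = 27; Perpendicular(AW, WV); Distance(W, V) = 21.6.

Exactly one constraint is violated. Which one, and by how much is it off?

Distance(W, V) = 21.6 — off by 6.60.

Z = (0.00, 0.00) ✓; ZG at -27.50° ✓; |ZG| = 9.500 ✓; ∠(ZG, GL) = 90.00° ✓; |GL| = 18.10 ✓; ∠GLN = 69.40° ✓; |LN| = 26.30 ✓; ∠LNA = 36.40° ✓; |NA| = 25.90 ✓; ∠NAW = 52.30° ✓; |AW| = 27.00 ✓; ∠(AW, WV) = 90.00° ✓; |WV| = 15.00 ✗.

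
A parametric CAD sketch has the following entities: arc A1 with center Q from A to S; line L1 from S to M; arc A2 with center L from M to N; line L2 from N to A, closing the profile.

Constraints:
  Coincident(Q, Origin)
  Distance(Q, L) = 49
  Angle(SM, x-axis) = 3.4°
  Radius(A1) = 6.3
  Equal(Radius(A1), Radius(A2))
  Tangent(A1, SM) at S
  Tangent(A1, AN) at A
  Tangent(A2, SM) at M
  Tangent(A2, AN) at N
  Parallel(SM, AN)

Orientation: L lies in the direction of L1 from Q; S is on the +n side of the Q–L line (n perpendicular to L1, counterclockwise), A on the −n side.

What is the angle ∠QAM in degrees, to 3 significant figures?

75.6°

Tangency of A1 to both parallel lines with radius 6.3 puts S and A at Q ± 6.3·n: S = (-0.374, 6.29), A = (0.374, -6.29). Equal radii place M and N the same way about L: M = L + 6.3·n = (48.5, 9.19), N = L − 6.3·n = (49.3, -3.38). Then cos ∠QAM = AQ·AM / (|AQ||AM|), giving 75.6°.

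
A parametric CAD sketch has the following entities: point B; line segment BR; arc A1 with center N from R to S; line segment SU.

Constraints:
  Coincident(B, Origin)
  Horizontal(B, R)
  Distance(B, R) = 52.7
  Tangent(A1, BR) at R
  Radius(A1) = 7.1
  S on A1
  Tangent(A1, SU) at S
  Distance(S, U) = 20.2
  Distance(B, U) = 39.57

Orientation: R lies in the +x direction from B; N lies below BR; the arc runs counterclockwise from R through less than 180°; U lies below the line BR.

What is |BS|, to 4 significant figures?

47.14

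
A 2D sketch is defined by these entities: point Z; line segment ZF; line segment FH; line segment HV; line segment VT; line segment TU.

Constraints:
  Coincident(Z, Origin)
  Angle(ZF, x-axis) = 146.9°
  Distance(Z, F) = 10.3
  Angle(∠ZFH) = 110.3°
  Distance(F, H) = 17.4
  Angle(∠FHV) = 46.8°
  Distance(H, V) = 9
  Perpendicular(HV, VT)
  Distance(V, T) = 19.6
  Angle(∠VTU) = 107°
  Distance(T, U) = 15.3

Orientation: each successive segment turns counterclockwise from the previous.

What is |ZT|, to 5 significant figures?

16.525

Z is at the origin; ZF runs at 146.9° with length 10.3, so F = (-8.6285, 5.6249). ∠ZFH = 110.3° gives FH at -143.40° from the x-axis; with |FH| = 17.4, H = (-22.598, -4.7495). ∠FHV = 46.8° gives HV at -10.200° from the x-axis; with |HV| = 9.0, V = (-13.740, -6.3432). The perpendicularity gives VT at right angles to HV, so VT runs at 79.800°; with |VT| = 19.6, T = (-10.269, 12.947). Then |ZT| = |T − Z| = 16.525.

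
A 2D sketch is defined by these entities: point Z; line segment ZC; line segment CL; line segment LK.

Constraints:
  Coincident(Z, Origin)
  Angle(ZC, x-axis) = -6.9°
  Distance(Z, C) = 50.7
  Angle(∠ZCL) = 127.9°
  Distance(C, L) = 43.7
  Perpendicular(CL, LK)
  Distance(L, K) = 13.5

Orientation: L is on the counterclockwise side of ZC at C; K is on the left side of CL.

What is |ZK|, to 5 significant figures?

79.399

∠ZCL = 127.9°, so CL runs at -6.9° + (180° − 127.9°) = 45.200° from the x-axis; with |CL| = 43.7, L = C + 43.7·(cos 45.200°, sin 45.200°) = (81.125, 24.917). CL is perpendicular to LK; with |LK| = 13.5 on the left of CL, K = L + 13.5·(-0.70957, 0.70463) = (71.546, 34.430). Then |ZK| = |K − Z| = 79.399.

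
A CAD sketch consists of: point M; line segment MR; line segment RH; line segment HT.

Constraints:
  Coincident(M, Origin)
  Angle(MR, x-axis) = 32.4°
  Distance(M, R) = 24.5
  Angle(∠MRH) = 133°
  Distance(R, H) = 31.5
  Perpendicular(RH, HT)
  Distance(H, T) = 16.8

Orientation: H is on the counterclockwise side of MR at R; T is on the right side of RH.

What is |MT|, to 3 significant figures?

59.4

∠MRH = 133.0°, so RH runs at 32.4° + (180° − 133.0°) = 79.4° from the x-axis; with |RH| = 31.5, H = R + 31.5·(cos 79.4°, sin 79.4°) = (26.5, 44.1). The perpendicularity gives HT at right angles to RH; with |HT| = 16.8 on the right of RH, T = H + 16.8·(0.983, -0.184) = (43.0, 41.0). Then |MT| = |T − M| = 59.4.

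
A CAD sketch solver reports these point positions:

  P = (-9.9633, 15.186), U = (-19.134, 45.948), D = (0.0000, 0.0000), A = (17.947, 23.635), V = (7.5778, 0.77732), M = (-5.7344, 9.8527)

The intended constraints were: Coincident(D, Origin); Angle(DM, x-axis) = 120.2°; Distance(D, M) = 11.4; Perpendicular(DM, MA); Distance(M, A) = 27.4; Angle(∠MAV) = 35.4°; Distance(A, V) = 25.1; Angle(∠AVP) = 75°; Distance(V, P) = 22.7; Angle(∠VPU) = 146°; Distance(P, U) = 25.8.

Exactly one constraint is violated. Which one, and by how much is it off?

Distance(P, U) = 25.8 — off by 6.30.

D = (0.00, 0.00) ✓; DM at 120.2° ✓; |DM| = 11.40 ✓; ∠(DM, MA) = 90.00° ✓; |MA| = 27.40 ✓; ∠MAV = 35.40° ✓; |AV| = 25.10 ✓; ∠AVP = 75.00° ✓; |VP| = 22.70 ✓; ∠VPU = 146.0° ✓; |PU| = 32.10 ✗.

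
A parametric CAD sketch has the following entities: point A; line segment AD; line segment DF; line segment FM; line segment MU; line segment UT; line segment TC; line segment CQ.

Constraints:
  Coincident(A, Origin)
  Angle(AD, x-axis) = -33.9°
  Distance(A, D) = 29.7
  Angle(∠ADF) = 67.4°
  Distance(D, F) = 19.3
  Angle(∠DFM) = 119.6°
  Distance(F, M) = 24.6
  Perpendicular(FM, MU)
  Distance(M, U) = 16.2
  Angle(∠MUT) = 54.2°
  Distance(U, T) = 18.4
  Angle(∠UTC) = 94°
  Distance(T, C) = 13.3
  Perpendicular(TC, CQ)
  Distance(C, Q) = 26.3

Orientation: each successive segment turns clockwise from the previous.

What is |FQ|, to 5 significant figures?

39.847

A is at the origin; AD runs at -33.9° with length 29.7, so D = (24.651, -16.565). ∠ADF = 67.4° gives DF at -146.50° from the x-axis; with |DF| = 19.3, F = (8.5574, -27.217). ∠DFM = 119.6° gives FM at 153.10° from the x-axis; with |FM| = 24.6, M = (-13.381, -16.088). FM is perpendicular to MU, so MU runs at 63.100°; with |MU| = 16.2, U = (-6.0514, -1.6404). ∠MUT = 54.2° gives UT at -62.700° from the x-axis; with |UT| = 18.4, T = (2.3877, -17.991). ∠UTC = 94.0° gives TC at -148.70° from the x-axis; with |TC| = 13.3, C = (-8.9766, -24.901). TC ⟂ CQ, so CQ runs at 121.30°; with |CQ| = 26.3, Q = (-22.640, -2.4283). Then |FQ| = |Q − F| = 39.847.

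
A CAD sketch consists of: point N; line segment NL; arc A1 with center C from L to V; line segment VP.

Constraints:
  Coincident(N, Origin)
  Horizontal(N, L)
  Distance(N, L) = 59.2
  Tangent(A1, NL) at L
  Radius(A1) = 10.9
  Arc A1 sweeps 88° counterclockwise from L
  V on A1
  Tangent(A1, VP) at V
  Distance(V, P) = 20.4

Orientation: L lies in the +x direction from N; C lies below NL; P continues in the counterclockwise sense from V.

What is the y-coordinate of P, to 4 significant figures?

-30.91

N is at the origin; N and L share the same y with |NL| = 59.2 and L on the +x side, so L = (59.20, 0.000). Since A1 is tangent to NL there, CL ⟂ NL, so C = L + (0, -10.9) = (59.20, -10.90). On A1, L sits at bearing 90° from C; an 88° counterclockwise sweep puts V at bearing 178°, so V = C + 10.9·(cos 178°, sin 178°) = (48.31, -10.52). The tangent condition forces CV to be normal to VP, so VP runs along (−sin 178°, cos 178°); with |VP| = 20.4, P = (47.59, -30.91). So P.y = -30.91.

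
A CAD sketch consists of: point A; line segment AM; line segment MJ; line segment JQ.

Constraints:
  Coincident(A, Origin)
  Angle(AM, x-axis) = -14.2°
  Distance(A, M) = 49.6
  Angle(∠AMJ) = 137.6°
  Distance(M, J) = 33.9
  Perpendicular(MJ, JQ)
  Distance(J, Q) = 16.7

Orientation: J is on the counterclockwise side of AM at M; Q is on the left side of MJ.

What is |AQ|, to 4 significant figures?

72.49

A is at the origin; AM runs at -14.2° with length 49.6, so M = 49.6·(cos -14.2°, sin -14.2°) = (48.08, -12.17). ∠AMJ = 137.6°, so MJ runs at -14.2° + (180° − 137.6°) = 28.20° from the x-axis; with |MJ| = 33.9, J = M + 33.9·(cos 28.20°, sin 28.20°) = (77.96, 3.852). MJ is perpendicular to JQ; with |JQ| = 16.7 on the left of MJ, Q = J + 16.7·(-0.4726, 0.8813) = (70.07, 18.57). Then |AQ| = |Q − A| = 72.49.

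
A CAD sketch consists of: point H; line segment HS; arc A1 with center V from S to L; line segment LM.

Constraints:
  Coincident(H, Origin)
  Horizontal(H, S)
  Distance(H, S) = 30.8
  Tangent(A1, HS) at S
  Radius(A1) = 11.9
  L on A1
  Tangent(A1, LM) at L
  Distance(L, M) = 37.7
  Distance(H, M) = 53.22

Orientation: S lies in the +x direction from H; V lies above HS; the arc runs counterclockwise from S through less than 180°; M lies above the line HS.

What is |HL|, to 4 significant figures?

44.67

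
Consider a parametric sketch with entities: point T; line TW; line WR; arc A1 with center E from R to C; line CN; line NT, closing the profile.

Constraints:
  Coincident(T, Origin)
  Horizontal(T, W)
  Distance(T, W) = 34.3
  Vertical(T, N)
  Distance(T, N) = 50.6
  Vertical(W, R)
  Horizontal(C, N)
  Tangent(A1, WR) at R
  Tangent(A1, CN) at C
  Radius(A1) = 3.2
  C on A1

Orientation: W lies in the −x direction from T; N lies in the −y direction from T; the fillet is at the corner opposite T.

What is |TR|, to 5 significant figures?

58.509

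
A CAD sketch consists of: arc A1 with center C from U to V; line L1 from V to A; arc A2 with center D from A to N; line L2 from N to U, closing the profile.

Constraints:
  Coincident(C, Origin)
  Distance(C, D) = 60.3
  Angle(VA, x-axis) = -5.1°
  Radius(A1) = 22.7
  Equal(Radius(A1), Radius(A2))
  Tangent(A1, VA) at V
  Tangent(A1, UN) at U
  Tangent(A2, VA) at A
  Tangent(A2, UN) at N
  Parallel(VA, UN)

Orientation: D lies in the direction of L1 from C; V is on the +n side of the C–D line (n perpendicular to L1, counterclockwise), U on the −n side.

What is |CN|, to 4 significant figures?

64.43

The slot axis is L1's direction at -5.1°, so u = (cos -5.1°, sin -5.1°) = (0.9960, -0.08889) and n = (−sin -5.1°, cos -5.1°) = (0.08889, 0.9960). C is at the origin and D lies 60.3 along u from C, so D = 60.3·u = (60.06, -5.360). Tangency of A1 to both parallel lines with radius 22.7 puts V and U at C ± 22.7·n: V = (2.018, 22.61), U = (-2.018, -22.61). Equal radii place A and N the same way about D: A = D + 22.7·n = (62.08, 17.25), N = D − 22.7·n = (58.04, -27.97). Then |CN| = |N − C| = 64.43.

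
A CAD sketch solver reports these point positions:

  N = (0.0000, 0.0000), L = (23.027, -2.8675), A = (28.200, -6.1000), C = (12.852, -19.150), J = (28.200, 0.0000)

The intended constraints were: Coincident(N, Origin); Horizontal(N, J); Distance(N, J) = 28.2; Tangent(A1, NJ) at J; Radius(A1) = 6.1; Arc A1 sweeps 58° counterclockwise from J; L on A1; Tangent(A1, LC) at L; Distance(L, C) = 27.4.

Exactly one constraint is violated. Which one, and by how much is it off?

Distance(L, C) = 27.4 — off by 8.20.

N = (0.00, 0.00) ✓; N.y = 0.00, J.y = 0.00 ✓; |NJ| = 28.20 ✓; ∠(AJ, JN) = 90.00° ✓; |AJ| = 6.100 ✓; bearing(A→L) − bearing(A→J) = 58.00° ✓; |AL| = 6.100 ✓; ∠(AL, LC) = 90.00° ✓; |LC| = 19.20 ✗.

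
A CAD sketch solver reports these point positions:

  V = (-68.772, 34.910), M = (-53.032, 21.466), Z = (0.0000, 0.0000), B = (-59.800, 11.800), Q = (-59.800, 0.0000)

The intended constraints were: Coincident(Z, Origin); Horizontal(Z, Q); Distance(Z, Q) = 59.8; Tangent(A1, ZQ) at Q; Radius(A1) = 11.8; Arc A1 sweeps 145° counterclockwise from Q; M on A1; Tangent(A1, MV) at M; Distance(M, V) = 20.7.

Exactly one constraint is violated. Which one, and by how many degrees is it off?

Tangent(A1, MV) at M — off by 5.50°.

Z = (0.00, 0.00) ✓; Z.y = 0.00, Q.y = 0.00 ✓; |ZQ| = 59.80 ✓; ∠(BQ, QZ) = 90.00° ✓; |BQ| = 11.80 ✓; bearing(B→M) − bearing(B→Q) = 145.0° ✓; |BM| = 11.80 ✓; ∠(BM, MV) = 95.50° ✗; |MV| = 20.70 ✓.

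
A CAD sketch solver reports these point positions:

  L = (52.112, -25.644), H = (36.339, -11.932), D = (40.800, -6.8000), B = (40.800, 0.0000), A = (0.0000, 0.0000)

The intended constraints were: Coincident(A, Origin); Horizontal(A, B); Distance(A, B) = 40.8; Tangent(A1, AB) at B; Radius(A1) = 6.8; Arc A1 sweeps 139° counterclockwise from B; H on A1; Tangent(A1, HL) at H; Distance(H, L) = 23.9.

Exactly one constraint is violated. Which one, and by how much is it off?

Distance(H, L) = 23.9 — off by 3.00.

A = (0.00, 0.00) ✓; A.y = 0.00, B.y = 0.00 ✓; |AB| = 40.80 ✓; ∠(DB, BA) = 90.00° ✓; |DB| = 6.800 ✓; bearing(D→H) − bearing(D→B) = 139.0° ✓; |DH| = 6.800 ✓; ∠(DH, HL) = 90.00° ✓; |HL| = 20.90 ✗.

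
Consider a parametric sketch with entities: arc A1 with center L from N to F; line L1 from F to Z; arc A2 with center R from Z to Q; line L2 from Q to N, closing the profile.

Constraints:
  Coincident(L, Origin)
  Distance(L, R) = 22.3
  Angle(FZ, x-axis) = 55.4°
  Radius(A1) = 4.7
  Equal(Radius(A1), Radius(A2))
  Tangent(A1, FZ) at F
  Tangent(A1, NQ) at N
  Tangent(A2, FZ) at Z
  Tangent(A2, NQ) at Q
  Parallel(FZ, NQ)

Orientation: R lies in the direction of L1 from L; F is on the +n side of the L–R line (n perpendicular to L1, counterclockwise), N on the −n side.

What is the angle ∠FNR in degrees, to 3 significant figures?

78.1°

The slot axis is L1's direction at 55.4°, so u = (cos 55.4°, sin 55.4°) = (0.568, 0.823) and n = (−sin 55.4°, cos 55.4°) = (-0.823, 0.568). L is at the origin and R lies 22.3 along u from L, so R = 22.3·u = (12.7, 18.4). Tangency of A1 to both parallel lines with radius 4.7 puts F and N at L ± 4.7·n: F = (-3.87, 2.67), N = (3.87, -2.67). Then cos ∠FNR = NF·NR / (|NF||NR|), giving 78.1°.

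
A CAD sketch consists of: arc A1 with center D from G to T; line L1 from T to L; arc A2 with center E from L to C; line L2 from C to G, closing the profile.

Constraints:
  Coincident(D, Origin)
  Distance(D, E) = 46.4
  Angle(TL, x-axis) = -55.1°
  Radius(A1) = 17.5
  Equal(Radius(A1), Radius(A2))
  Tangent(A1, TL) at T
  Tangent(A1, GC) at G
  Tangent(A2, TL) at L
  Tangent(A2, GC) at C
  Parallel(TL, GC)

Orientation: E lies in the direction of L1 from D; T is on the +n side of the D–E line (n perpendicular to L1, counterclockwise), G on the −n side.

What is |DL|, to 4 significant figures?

49.59

The slot axis is L1's direction at -55.1°, so u = (cos -55.1°, sin -55.1°) = (0.5721, -0.8202) and n = (−sin -55.1°, cos -55.1°) = (0.8202, 0.5721). D is at the origin and E lies 46.4 along u from D, so E = 46.4·u = (26.55, -38.06). Tangency of A1 to both parallel lines with radius 17.5 puts T and G at D ± 17.5·n: T = (14.35, 10.01), G = (-14.35, -10.01). Equal radii place L and C the same way about E: L = E + 17.5·n = (40.90, -28.04), C = E − 17.5·n = (12.19, -48.07). Then |DL| = |L − D| = 49.59.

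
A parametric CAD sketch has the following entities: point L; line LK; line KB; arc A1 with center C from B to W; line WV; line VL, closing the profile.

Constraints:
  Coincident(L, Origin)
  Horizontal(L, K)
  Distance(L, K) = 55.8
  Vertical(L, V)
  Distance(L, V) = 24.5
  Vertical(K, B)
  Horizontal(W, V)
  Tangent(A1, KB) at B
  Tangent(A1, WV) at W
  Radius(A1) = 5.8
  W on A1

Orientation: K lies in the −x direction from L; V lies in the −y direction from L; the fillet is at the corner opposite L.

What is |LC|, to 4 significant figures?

53.38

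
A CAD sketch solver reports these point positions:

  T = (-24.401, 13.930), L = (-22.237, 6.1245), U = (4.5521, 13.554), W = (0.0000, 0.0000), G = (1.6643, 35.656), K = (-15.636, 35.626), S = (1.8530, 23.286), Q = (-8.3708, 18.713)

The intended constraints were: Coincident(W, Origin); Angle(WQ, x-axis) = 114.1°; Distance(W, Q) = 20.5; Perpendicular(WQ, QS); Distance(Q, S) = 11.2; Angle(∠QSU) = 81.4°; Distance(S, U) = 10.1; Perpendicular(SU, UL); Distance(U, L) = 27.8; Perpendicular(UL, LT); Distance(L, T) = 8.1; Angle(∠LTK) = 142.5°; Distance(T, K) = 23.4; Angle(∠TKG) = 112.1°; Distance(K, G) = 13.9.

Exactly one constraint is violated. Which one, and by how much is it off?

Distance(K, G) = 13.9 — off by 3.40.

W = (0.00, 0.00) ✓; WQ at 114.1° ✓; |WQ| = 20.50 ✓; ∠(WQ, QS) = 90.00° ✓; |QS| = 11.20 ✓; ∠QSU = 81.40° ✓; |SU| = 10.10 ✓; ∠(SU, UL) = 90.00° ✓; |UL| = 27.80 ✓; ∠(UL, LT) = 90.00° ✓; |LT| = 8.100 ✓; ∠LTK = 142.5° ✓; |TK| = 23.40 ✓; ∠TKG = 112.1° ✓; |KG| = 17.30 ✗.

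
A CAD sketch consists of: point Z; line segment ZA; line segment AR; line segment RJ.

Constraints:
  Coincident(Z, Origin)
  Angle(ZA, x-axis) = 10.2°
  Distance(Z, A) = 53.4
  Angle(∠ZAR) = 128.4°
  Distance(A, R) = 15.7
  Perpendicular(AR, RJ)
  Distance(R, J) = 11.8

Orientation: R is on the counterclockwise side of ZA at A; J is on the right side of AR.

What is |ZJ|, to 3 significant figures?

72.6

Z is at the origin; ZA runs at 10.2° with length 53.4, so A = 53.4·(cos 10.2°, sin 10.2°) = (52.6, 9.46). ∠ZAR = 128.4°, so AR runs at 10.2° + (180° − 128.4°) = 61.8° from the x-axis; with |AR| = 15.7, R = A + 15.7·(cos 61.8°, sin 61.8°) = (60.0, 23.3). AR ⟂ RJ; with |RJ| = 11.8 on the right of AR, J = R + 11.8·(0.881, -0.473) = (70.4, 17.7). Then |ZJ| = |J − Z| = 72.6.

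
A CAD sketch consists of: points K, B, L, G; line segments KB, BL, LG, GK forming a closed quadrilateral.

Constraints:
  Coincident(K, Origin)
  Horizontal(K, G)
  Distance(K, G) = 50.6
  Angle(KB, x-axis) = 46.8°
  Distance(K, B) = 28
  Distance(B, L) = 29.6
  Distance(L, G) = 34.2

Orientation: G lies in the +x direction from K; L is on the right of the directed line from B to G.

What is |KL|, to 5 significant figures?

19.878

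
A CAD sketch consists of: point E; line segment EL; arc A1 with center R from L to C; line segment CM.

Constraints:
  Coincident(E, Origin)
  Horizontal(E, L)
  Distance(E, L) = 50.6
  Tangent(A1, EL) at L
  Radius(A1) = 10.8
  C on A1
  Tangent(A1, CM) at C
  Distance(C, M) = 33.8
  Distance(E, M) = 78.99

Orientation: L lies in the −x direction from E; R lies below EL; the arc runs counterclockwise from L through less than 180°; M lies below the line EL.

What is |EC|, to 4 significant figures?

61.94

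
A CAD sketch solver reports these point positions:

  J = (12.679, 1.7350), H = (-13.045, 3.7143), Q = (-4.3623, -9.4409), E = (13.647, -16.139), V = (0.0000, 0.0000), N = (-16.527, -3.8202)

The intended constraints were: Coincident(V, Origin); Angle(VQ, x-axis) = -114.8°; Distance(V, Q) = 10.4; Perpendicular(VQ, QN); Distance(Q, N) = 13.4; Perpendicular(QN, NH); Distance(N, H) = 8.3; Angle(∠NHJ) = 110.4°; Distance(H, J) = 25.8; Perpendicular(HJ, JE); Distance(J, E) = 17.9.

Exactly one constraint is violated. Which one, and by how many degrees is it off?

Perpendicular(HJ, JE) — off by 7.50°.

V = (0.00, 0.00) ✓; VQ at -114.8° ✓; |VQ| = 10.40 ✓; ∠(VQ, QN) = 90.00° ✓; |QN| = 13.40 ✓; ∠(QN, NH) = 90.00° ✓; |NH| = 8.300 ✓; ∠NHJ = 110.4° ✓; |HJ| = 25.80 ✓; ∠(HJ, JE) = 82.50° ✗; |JE| = 17.90 ✓.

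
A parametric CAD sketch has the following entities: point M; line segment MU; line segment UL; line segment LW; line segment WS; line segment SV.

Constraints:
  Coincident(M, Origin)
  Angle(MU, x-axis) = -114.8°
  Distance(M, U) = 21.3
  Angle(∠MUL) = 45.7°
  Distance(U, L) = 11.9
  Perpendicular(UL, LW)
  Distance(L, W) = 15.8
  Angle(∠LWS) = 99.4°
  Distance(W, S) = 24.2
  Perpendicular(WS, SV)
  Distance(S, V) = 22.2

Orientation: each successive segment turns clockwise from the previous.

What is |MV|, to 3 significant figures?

35.1

M is at the origin; MU runs at -114.8° with length 21.3, so U = (-8.93, -19.3). ∠MUL = 45.7° gives UL at 111° from the x-axis; with |UL| = 11.9, L = (-13.2, -8.22). The perpendicularity gives LW at right angles to UL, so LW runs at 20.9°; with |LW| = 15.8, W = (1.58, -2.58). ∠LWS = 99.4° gives WS at -59.7° from the x-axis; with |WS| = 24.2, S = (13.8, -23.5). WS ⟂ SV, so SV runs at -150°; with |SV| = 22.2, V = (-5.38, -34.7). Then |MV| = |V − M| = 35.1.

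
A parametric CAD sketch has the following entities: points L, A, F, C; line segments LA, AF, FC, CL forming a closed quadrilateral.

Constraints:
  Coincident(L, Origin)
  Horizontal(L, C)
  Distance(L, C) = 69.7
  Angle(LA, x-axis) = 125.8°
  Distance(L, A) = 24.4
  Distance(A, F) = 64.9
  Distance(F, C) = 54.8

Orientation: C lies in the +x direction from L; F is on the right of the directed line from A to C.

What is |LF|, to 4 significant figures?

40.51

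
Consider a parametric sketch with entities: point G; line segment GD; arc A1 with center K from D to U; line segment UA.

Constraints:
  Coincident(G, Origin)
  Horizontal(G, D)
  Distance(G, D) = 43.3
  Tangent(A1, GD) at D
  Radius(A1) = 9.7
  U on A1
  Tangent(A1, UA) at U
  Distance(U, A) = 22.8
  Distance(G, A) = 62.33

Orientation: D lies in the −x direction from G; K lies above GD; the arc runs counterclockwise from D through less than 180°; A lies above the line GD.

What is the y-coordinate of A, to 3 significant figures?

32.4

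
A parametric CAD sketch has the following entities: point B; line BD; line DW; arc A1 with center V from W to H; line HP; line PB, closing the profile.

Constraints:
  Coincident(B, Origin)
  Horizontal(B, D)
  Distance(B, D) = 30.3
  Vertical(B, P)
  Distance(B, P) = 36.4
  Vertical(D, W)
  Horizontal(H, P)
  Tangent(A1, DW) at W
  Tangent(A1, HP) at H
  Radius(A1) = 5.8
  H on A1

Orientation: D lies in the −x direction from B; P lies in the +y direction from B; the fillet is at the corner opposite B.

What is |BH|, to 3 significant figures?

43.9

The virtual corner opposite B is at (-30.3, 36.4). The tangent condition forces VW to be normal to DW and tangency of A1 to HP means the radius VH is perpendicular to HP, with radius 5.8, so the center V sits 5.8 in from both sides at V = (-24.5, 30.6). That places the tangent points at W = (-30.3, 30.6) on DW and H = (-24.5, 36.4) on HP. Then |BH| = |H − B| = 43.9.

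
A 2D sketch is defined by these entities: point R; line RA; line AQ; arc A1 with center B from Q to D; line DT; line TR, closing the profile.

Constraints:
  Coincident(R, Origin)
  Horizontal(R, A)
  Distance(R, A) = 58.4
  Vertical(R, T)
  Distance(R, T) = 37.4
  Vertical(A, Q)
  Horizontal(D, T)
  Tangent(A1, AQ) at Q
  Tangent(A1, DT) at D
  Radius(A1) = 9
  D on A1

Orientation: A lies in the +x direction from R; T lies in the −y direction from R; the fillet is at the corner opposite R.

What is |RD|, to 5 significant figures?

61.961

R is at the origin; RA is horizontal with |RA| = 58.4 and A on the +x side, so A = (58.400, 0.0000). R and T share the same x with |RT| = 37.4 and T on the −y side, so T = (0.0000, -37.400). The virtual corner opposite R is at (58.400, -37.400). Tangency of A1 to AQ means the radius BQ is perpendicular to AQ and the tangent condition forces BD to be normal to DT, with radius 9.0, so the center B sits 9.0 in from both sides at B = (49.400, -28.400). That places the tangent points at Q = (58.400, -28.400) on AQ and D = (49.400, -37.400) on DT. Then |RD| = |D − R| = 61.961.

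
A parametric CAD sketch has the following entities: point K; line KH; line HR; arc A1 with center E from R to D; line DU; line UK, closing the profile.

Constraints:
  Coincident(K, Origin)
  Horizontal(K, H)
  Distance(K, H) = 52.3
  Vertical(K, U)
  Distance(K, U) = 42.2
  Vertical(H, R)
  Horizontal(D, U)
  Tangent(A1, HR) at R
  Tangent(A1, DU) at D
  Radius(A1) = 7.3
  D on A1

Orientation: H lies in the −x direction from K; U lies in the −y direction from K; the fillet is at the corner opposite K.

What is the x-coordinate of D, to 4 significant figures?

-45.00

K is at the origin; KH is horizontal with |KH| = 52.3 and H on the −x side, so H = (-52.30, 0.000). KU is vertical with |KU| = 42.2 and U on the −y side, so U = (0.000, -42.20). The virtual corner opposite K is at (-52.30, -42.20). Tangency of A1 to HR means the radius ER is perpendicular to HR and A1 meets DU tangentially, so ED is at right angles to DU, with radius 7.3, so the center E sits 7.3 in from both sides at E = (-45.00, -34.90). That places the tangent points at R = (-52.30, -34.90) on HR and D = (-45.00, -42.20) on DU. So D.x = -45.00.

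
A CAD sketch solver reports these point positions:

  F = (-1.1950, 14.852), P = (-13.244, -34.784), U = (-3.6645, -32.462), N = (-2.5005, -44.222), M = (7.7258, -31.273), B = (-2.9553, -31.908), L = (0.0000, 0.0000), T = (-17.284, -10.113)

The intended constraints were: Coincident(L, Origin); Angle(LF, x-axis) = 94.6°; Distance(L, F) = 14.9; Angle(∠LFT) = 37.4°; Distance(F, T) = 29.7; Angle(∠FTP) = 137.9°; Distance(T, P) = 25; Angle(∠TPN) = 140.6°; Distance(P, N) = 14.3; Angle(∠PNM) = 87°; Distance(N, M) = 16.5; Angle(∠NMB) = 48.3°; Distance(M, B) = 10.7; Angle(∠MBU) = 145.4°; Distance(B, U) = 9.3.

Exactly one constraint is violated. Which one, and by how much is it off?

Distance(B, U) = 9.3 — off by 8.40.

L = (0.00, 0.00) ✓; LF at 94.60° ✓; |LF| = 14.90 ✓; ∠LFT = 37.40° ✓; |FT| = 29.70 ✓; ∠FTP = 137.9° ✓; |TP| = 25.00 ✓; ∠TPN = 140.6° ✓; |PN| = 14.30 ✓; ∠PNM = 87.00° ✓; |NM| = 16.50 ✓; ∠NMB = 48.30° ✓; |MB| = 10.70 ✓; ∠MBU = 145.4° ✓; |BU| = 0.8999 ✗.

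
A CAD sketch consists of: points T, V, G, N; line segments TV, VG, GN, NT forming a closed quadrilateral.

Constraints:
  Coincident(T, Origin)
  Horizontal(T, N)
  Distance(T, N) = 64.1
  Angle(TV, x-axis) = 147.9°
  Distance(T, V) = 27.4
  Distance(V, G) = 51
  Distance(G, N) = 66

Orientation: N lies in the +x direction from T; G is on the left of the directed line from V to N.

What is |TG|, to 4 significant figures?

49.09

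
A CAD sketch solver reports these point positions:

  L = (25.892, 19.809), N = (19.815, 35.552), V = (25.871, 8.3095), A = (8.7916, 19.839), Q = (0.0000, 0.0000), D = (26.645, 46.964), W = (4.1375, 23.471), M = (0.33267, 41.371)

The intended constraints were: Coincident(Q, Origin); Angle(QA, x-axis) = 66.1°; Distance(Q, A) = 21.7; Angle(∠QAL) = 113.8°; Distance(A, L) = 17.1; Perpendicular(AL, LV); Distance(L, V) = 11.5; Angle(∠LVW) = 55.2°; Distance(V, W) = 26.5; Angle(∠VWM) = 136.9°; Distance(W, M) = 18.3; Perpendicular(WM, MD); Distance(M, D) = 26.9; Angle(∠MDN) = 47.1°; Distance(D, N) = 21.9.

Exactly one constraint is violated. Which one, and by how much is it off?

Distance(D, N) = 21.9 — off by 8.60.

Q = (0.00, 0.00) ✓; QA at 66.10° ✓; |QA| = 21.70 ✓; ∠QAL = 113.8° ✓; |AL| = 17.10 ✓; ∠(AL, LV) = 90.00° ✓; |LV| = 11.50 ✓; ∠LVW = 55.20° ✓; |VW| = 26.50 ✓; ∠VWM = 136.9° ✓; |WM| = 18.30 ✓; ∠(WM, MD) = 90.00° ✓; |MD| = 26.90 ✓; ∠MDN = 47.10° ✓; |DN| = 13.30 ✗.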